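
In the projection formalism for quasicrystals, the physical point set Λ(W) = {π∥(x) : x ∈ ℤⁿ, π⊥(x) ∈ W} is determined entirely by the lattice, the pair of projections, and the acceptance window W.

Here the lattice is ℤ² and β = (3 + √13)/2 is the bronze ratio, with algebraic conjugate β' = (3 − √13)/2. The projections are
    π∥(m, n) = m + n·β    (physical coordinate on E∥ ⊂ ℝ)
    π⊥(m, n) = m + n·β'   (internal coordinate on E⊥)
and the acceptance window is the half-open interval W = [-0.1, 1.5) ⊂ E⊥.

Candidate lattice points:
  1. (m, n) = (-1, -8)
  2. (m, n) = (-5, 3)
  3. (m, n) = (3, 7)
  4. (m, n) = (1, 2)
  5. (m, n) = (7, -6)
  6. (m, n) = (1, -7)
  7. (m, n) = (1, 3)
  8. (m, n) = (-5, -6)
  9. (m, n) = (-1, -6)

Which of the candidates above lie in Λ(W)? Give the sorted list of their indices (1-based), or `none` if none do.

β' = (3−√13)/2 ≈ -0.3028.
[1] lift (-1,-8): star map gives 1.4222; window check -0.1 ≤ 1.4222 < 1.5 is true → IN Λ
[2] lift (-5,3): star map gives -5.9083; window check -0.1 ≤ -5.9083 < 1.5 is false → out
[3] lift (3,7): star map gives 0.8806; window check -0.1 ≤ 0.8806 < 1.5 is true → IN Λ
[4] lift (1,2): star map gives 0.3944; window check -0.1 ≤ 0.3944 < 1.5 is true → IN Λ
[5] lift (7,-6): star map gives 8.8167; window check -0.1 ≤ 8.8167 < 1.5 is false → out
[6] lift (1,-7): star map gives 3.1194; window check -0.1 ≤ 3.1194 < 1.5 is false → out
[7] lift (1,3): star map gives 0.0917; window check -0.1 ≤ 0.0917 < 1.5 is true → IN Λ
[8] lift (-5,-6): star map gives -3.1833; window check -0.1 ≤ -3.1833 < 1.5 is false → out
[9] lift (-1,-6): star map gives 0.8167; window check -0.1 ≤ 0.8167 < 1.5 is true → IN Λ

1, 3, 4, 7, 9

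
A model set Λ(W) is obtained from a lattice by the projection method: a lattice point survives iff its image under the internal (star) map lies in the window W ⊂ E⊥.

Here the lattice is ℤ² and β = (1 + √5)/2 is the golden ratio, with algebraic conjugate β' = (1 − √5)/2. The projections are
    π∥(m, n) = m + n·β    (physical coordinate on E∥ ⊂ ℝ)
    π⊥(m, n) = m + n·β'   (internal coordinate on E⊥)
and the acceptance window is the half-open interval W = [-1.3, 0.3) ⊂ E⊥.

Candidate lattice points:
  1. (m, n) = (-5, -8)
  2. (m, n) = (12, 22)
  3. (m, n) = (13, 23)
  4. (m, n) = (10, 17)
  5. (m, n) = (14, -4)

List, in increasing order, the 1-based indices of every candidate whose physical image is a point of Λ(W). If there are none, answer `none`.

1, 3, 4

Numerically β ≈ 1.61803 and β' = −1/β ≈ -0.61803.
#1 (-5,-8): internal coord -5 + (-8)·β' = -0.05573; -0.05573 ∈ [-1.3, 0.3) → IN Λ
#2 (12,22): internal coord 12 + (22)·β' = -1.59675; -1.59675 ∉ [-1.3, 0.3) → out
#3 (13,23): internal coord 13 + (23)·β' = -1.21478; -1.21478 ∈ [-1.3, 0.3) → IN Λ
#4 (10,17): internal coord 10 + (17)·β' = -0.50658; -0.50658 ∈ [-1.3, 0.3) → IN Λ
#5 (14,-4): internal coord 14 + (-4)·β' = +16.47214; +16.47214 ∉ [-1.3, 0.3) → out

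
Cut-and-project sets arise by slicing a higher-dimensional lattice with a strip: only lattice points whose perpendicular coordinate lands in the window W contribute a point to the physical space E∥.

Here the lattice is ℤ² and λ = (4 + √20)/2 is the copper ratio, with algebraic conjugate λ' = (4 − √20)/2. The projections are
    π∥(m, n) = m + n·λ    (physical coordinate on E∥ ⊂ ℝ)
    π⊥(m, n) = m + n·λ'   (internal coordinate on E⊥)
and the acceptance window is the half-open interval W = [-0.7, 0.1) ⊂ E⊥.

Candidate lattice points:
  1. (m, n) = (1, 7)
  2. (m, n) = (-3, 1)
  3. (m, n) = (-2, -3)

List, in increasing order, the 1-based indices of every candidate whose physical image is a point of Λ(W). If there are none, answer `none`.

1

Numerically λ ≈ 4.23607 and λ' = −1/λ ≈ -0.23607.
candidate 1: (m,n)=(1,7) → π∥ = 1+7·λ ≈ 30.65248, π⊥ = 1+7·λ' ≈ -0.65248 ∈ [-0.7, 0.1) ⇒ IN Λ
candidate 2: (m,n)=(-3,1) → π∥ = -3+1·λ ≈ 1.23607, π⊥ = -3+1·λ' ≈ -3.23607 ∉ [-0.7, 0.1) ⇒ out
candidate 3: (m,n)=(-2,-3) → π∥ = -2-3·λ ≈ -14.70820, π⊥ = -2-3·λ' ≈ -1.29180 ∉ [-0.7, 0.1) ⇒ out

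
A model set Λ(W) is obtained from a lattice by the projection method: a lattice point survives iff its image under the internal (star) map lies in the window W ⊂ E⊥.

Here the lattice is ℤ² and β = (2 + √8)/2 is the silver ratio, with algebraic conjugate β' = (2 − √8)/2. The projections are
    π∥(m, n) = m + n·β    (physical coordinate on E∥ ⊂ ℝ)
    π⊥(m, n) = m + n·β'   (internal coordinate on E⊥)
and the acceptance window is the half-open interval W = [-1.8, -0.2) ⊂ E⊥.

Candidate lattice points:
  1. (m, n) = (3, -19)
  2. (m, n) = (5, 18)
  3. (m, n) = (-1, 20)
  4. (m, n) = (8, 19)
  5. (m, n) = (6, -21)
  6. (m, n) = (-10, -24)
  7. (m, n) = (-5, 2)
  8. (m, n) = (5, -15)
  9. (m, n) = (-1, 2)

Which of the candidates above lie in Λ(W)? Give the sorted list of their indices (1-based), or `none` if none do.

β' = (2−√8)/2 ≈ -0.4142.
#1 (3,-19): internal coord 3 + (-19)·β' = +10.8701; +10.8701 ∉ [-1.8, -0.2) → out
#2 (5,18): internal coord 5 + (18)·β' = -2.4558; -2.4558 ∉ [-1.8, -0.2) → out
#3 (-1,20): internal coord -1 + (20)·β' = -9.2843; -9.2843 ∉ [-1.8, -0.2) → out
#4 (8,19): internal coord 8 + (19)·β' = +0.1299; +0.1299 ∉ [-1.8, -0.2) → out
#5 (6,-21): internal coord 6 + (-21)·β' = +14.6985; +14.6985 ∉ [-1.8, -0.2) → out
#6 (-10,-24): internal coord -10 + (-24)·β' = -0.0589; -0.0589 ∉ [-1.8, -0.2) → out
#7 (-5,2): internal coord -5 + (2)·β' = -5.8284; -5.8284 ∉ [-1.8, -0.2) → out
#8 (5,-15): internal coord 5 + (-15)·β' = +11.2132; +11.2132 ∉ [-1.8, -0.2) → out
#9 (-1,2): internal coord -1 + (2)·β' = -1.8284; -1.8284 ∉ [-1.8, -0.2) → out

none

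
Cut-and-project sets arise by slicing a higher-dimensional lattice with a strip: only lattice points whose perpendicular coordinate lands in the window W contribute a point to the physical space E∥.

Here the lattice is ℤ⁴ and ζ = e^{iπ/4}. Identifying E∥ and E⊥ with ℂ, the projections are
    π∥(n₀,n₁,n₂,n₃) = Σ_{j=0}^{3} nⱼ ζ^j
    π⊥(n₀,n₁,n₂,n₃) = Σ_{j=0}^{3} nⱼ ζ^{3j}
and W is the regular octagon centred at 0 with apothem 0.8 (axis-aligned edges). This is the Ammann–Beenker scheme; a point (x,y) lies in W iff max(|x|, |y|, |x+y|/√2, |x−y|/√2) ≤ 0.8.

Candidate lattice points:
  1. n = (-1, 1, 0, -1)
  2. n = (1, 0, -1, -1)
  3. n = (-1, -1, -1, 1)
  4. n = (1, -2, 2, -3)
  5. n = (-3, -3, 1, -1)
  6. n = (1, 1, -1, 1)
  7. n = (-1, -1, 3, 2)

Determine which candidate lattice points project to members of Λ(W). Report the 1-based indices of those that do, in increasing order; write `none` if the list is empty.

π⊥(n) = n₀ + n₁ζ³ + n₂ζ⁶ + n₃ζ⁹ where ζ = e^{iπ/4}.
candidate 1: n = (-1, 1, 0, -1) → π⊥ ≈ (-2.4142, +0.0000); max(|x|,|y|,|x±y|/√2) = 2.4142 > 0.8 ⇒ ∉ W
candidate 2: n = (1, 0, -1, -1) → π⊥ ≈ (+0.2929, +0.2929); max(|x|,|y|,|x±y|/√2) = 0.4142 ≤ 0.8 ⇒ ∈ W
candidate 3: n = (-1, -1, -1, 1) → π⊥ ≈ (+0.4142, +1.0000); max(|x|,|y|,|x±y|/√2) = 1.0000 > 0.8 ⇒ ∉ W
candidate 4: n = (1, -2, 2, -3) → π⊥ ≈ (+0.2929, -5.5355); max(|x|,|y|,|x±y|/√2) = 5.5355 > 0.8 ⇒ ∉ W
candidate 5: n = (-3, -3, 1, -1) → π⊥ ≈ (-1.5858, -3.8284); max(|x|,|y|,|x±y|/√2) = 3.8284 > 0.8 ⇒ ∉ W
candidate 6: n = (1, 1, -1, 1) → π⊥ ≈ (+1.0000, +2.4142); max(|x|,|y|,|x±y|/√2) = 2.4142 > 0.8 ⇒ ∉ W
candidate 7: n = (-1, -1, 3, 2) → π⊥ ≈ (+1.1213, -2.2929); max(|x|,|y|,|x±y|/√2) = 2.4142 > 0.8 ⇒ ∉ W

2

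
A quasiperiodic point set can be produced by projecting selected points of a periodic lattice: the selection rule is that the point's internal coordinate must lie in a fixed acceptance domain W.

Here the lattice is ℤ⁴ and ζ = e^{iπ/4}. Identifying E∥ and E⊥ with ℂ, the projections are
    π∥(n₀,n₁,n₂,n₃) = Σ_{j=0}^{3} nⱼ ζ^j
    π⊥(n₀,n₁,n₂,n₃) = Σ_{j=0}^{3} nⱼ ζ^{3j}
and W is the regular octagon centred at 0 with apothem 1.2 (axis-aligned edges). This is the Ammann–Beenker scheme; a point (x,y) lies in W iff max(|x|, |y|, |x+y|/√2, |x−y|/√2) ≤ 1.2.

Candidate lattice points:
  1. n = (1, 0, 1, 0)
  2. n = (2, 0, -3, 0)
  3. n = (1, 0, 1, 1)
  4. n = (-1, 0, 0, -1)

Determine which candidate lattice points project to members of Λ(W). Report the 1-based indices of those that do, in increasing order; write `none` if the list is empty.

Internal map: ζ^{3j} for j=0..3 gives (1,0), (−√2/2,√2/2), (0,−1), (√2/2,√2/2).
#1 (1, 0, 1, 0): internal (1.000000, -1.000000); octagon support 1.414214 vs apothem 1.2 → ∉ W
#2 (2, 0, -3, 0): internal (2.000000, 3.000000); octagon support 3.535534 vs apothem 1.2 → ∉ W
#3 (1, 0, 1, 1): internal (1.707107, -0.292893); octagon support 1.707107 vs apothem 1.2 → ∉ W
#4 (-1, 0, 0, -1): internal (-1.707107, -0.707107); octagon support 1.707107 vs apothem 1.2 → ∉ W

none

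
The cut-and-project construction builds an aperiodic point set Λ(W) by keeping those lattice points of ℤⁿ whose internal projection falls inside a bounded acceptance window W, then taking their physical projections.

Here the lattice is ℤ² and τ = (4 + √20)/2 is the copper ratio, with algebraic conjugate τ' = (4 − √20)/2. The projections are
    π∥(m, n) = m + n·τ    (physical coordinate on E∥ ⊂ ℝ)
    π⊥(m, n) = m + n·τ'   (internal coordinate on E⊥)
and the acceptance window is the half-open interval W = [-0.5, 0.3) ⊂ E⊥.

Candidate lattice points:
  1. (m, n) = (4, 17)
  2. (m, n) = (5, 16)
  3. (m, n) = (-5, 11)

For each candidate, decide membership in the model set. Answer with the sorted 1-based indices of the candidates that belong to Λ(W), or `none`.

1

τ' = (4−√20)/2 ≈ -0.23607.
candidate 1: (m,n)=(4,17) → π∥ = 4+17·τ ≈ 76.01316, π⊥ = 4+17·τ' ≈ -0.01316 ∈ [-0.5, 0.3) ⇒ IN Λ
candidate 2: (m,n)=(5,16) → π∥ = 5+16·τ ≈ 72.77709, π⊥ = 5+16·τ' ≈ 1.22291 ∉ [-0.5, 0.3) ⇒ out
candidate 3: (m,n)=(-5,11) → π∥ = -5+11·τ ≈ 41.59675, π⊥ = -5+11·τ' ≈ -7.59675 ∉ [-0.5, 0.3) ⇒ out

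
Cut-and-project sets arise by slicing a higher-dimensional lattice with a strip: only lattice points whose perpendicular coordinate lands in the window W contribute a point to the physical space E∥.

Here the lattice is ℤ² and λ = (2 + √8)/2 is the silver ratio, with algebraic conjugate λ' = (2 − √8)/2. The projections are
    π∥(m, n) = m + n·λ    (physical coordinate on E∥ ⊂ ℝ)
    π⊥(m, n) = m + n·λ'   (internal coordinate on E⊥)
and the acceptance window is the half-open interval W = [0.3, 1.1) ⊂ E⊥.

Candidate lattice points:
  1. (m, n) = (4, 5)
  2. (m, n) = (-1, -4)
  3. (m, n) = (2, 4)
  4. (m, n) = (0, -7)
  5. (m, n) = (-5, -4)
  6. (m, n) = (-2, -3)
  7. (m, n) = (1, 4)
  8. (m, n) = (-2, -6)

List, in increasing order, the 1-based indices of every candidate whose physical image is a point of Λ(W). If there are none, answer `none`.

Compute λ' = (2−√8)/2 = -0.41421, so π⊥(m,n) = m -0.41421·n.
#1 (4,5): internal coord 4 + (5)·λ' = +1.92893; +1.92893 ∉ [0.3, 1.1) → out
#2 (-1,-4): internal coord -1 + (-4)·λ' = +0.65685; +0.65685 ∈ [0.3, 1.1) → IN Λ
#3 (2,4): internal coord 2 + (4)·λ' = +0.34315; +0.34315 ∈ [0.3, 1.1) → IN Λ
#4 (0,-7): internal coord 0 + (-7)·λ' = +2.89949; +2.89949 ∉ [0.3, 1.1) → out
#5 (-5,-4): internal coord -5 + (-4)·λ' = -3.34315; -3.34315 ∉ [0.3, 1.1) → out
#6 (-2,-3): internal coord -2 + (-3)·λ' = -0.75736; -0.75736 ∉ [0.3, 1.1) → out
#7 (1,4): internal coord 1 + (4)·λ' = -0.65685; -0.65685 ∉ [0.3, 1.1) → out
#8 (-2,-6): internal coord -2 + (-6)·λ' = +0.48528; +0.48528 ∈ [0.3, 1.1) → IN Λ

2, 3, 8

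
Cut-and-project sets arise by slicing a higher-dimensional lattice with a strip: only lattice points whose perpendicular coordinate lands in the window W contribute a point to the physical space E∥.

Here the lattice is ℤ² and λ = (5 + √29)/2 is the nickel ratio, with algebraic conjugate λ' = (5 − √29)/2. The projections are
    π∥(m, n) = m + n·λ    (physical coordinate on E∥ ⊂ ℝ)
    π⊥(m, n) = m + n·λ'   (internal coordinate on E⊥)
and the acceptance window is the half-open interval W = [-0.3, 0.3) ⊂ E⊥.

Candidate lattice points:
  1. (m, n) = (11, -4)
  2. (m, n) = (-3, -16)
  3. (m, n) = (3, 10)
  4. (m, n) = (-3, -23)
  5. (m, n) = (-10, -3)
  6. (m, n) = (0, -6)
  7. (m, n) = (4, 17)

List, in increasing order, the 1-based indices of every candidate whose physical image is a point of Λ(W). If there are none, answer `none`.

Compute λ' = (5−√29)/2 = -0.1926, so π⊥(m,n) = m -0.1926·n.
#1 (11,-4): internal coord 11 + (-4)·λ' = +11.7703; +11.7703 ∉ [-0.3, 0.3) → out
#2 (-3,-16): internal coord -3 + (-16)·λ' = +0.0813; +0.0813 ∈ [-0.3, 0.3) → IN Λ
#3 (3,10): internal coord 3 + (10)·λ' = +1.0742; +1.0742 ∉ [-0.3, 0.3) → out
#4 (-3,-23): internal coord -3 + (-23)·λ' = +1.4294; +1.4294 ∉ [-0.3, 0.3) → out
#5 (-10,-3): internal coord -10 + (-3)·λ' = -9.4223; -9.4223 ∉ [-0.3, 0.3) → out
#6 (0,-6): internal coord 0 + (-6)·λ' = +1.1555; +1.1555 ∉ [-0.3, 0.3) → out
#7 (4,17): internal coord 4 + (17)·λ' = +0.7261; +0.7261 ∉ [-0.3, 0.3) → out

2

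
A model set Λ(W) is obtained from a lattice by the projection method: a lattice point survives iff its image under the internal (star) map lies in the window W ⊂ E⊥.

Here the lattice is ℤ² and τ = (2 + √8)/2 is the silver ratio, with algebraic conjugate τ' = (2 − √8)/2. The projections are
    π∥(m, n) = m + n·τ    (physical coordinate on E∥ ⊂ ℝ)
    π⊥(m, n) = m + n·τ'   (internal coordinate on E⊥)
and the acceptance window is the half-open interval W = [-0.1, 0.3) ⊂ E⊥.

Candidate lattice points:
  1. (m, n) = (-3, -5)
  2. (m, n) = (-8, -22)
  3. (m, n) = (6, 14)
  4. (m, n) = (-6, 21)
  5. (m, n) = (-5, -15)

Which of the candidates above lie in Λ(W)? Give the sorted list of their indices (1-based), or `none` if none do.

Numerically τ ≈ 2.4142 and τ' = −1/τ ≈ -0.4142.
[1] lift (-3,-5): star map gives -0.9289; window check -0.1 ≤ -0.9289 < 0.3 is false → out
[2] lift (-8,-22): star map gives 1.1127; window check -0.1 ≤ 1.1127 < 0.3 is false → out
[3] lift (6,14): star map gives 0.2010; window check -0.1 ≤ 0.2010 < 0.3 is true → IN Λ
[4] lift (-6,21): star map gives -14.6985; window check -0.1 ≤ -14.6985 < 0.3 is false → out
[5] lift (-5,-15): star map gives 1.2132; window check -0.1 ≤ 1.2132 < 0.3 is false → out

3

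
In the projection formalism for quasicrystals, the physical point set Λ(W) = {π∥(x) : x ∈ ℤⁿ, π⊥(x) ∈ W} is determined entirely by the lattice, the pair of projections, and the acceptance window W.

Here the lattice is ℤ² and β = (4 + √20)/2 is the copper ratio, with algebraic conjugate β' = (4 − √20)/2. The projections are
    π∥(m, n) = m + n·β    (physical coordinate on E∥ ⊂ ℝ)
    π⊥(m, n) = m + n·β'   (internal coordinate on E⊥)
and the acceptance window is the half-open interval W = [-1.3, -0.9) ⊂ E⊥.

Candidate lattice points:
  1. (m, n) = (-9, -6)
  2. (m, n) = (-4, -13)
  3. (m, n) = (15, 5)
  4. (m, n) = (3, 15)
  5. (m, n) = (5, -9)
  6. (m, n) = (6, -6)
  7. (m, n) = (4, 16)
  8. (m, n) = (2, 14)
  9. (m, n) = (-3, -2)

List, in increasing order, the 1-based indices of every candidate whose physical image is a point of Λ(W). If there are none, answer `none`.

Compute β' = (4−√20)/2 = -0.23607, so π⊥(m,n) = m -0.23607·n.
candidate 1: (m,n)=(-9,-6) → π∥ = -9-6·β ≈ -34.41641, π⊥ = -9-6·β' ≈ -7.58359 ∉ [-1.3, -0.9) ⇒ out
candidate 2: (m,n)=(-4,-13) → π∥ = -4-13·β ≈ -59.06888, π⊥ = -4-13·β' ≈ -0.93112 ∈ [-1.3, -0.9) ⇒ IN Λ
candidate 3: (m,n)=(15,5) → π∥ = 15+5·β ≈ 36.18034, π⊥ = 15+5·β' ≈ 13.81966 ∉ [-1.3, -0.9) ⇒ out
candidate 4: (m,n)=(3,15) → π∥ = 3+15·β ≈ 66.54102, π⊥ = 3+15·β' ≈ -0.54102 ∉ [-1.3, -0.9) ⇒ out
candidate 5: (m,n)=(5,-9) → π∥ = 5-9·β ≈ -33.12461, π⊥ = 5-9·β' ≈ 7.12461 ∉ [-1.3, -0.9) ⇒ out
candidate 6: (m,n)=(6,-6) → π∥ = 6-6·β ≈ -19.41641, π⊥ = 6-6·β' ≈ 7.41641 ∉ [-1.3, -0.9) ⇒ out
candidate 7: (m,n)=(4,16) → π∥ = 4+16·β ≈ 71.77709, π⊥ = 4+16·β' ≈ 0.22291 ∉ [-1.3, -0.9) ⇒ out
candidate 8: (m,n)=(2,14) → π∥ = 2+14·β ≈ 61.30495, π⊥ = 2+14·β' ≈ -1.30495 ∉ [-1.3, -0.9) ⇒ out
candidate 9: (m,n)=(-3,-2) → π∥ = -3-2·β ≈ -11.47214, π⊥ = -3-2·β' ≈ -2.52786 ∉ [-1.3, -0.9) ⇒ out

2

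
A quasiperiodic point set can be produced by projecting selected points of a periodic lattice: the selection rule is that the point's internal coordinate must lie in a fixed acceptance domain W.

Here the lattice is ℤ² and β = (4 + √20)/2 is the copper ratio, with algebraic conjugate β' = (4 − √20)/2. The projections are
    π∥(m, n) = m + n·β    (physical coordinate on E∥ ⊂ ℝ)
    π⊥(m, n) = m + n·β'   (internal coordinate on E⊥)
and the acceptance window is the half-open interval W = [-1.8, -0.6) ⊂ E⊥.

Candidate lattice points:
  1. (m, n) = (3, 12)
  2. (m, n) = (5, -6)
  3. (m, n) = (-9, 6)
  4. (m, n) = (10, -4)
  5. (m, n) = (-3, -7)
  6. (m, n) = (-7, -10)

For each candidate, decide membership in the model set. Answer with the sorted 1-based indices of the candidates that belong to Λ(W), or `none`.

Compute β' = (4−√20)/2 = -0.2361, so π⊥(m,n) = m -0.2361·n.
[1] lift (3,12): star map gives 0.1672; window check -1.8 ≤ 0.1672 < -0.6 is false → out
[2] lift (5,-6): star map gives 6.4164; window check -1.8 ≤ 6.4164 < -0.6 is false → out
[3] lift (-9,6): star map gives -10.4164; window check -1.8 ≤ -10.4164 < -0.6 is false → out
[4] lift (10,-4): star map gives 10.9443; window check -1.8 ≤ 10.9443 < -0.6 is false → out
[5] lift (-3,-7): star map gives -1.3475; window check -1.8 ≤ -1.3475 < -0.6 is true → IN Λ
[6] lift (-7,-10): star map gives -4.6393; window check -1.8 ≤ -4.6393 < -0.6 is false → out

5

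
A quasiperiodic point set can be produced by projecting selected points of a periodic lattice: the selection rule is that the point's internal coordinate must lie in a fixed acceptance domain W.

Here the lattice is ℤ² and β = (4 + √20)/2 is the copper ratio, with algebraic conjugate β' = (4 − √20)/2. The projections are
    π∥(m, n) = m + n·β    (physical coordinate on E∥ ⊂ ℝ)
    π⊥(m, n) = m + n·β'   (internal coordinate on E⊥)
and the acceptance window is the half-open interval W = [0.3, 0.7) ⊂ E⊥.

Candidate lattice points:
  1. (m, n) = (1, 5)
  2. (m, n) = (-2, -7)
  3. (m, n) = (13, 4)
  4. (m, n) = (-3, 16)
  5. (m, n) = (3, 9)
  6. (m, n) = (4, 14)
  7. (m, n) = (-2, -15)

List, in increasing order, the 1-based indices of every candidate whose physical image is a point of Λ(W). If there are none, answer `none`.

6

Numerically β ≈ 4.2361 and β' = −1/β ≈ -0.2361.
#1 (1,5): internal coord 1 + (5)·β' = -0.1803; -0.1803 ∉ [0.3, 0.7) → out
#2 (-2,-7): internal coord -2 + (-7)·β' = -0.3475; -0.3475 ∉ [0.3, 0.7) → out
#3 (13,4): internal coord 13 + (4)·β' = +12.0557; +12.0557 ∉ [0.3, 0.7) → out
#4 (-3,16): internal coord -3 + (16)·β' = -6.7771; -6.7771 ∉ [0.3, 0.7) → out
#5 (3,9): internal coord 3 + (9)·β' = +0.8754; +0.8754 ∉ [0.3, 0.7) → out
#6 (4,14): internal coord 4 + (14)·β' = +0.6950; +0.6950 ∈ [0.3, 0.7) → IN Λ
#7 (-2,-15): internal coord -2 + (-15)·β' = +1.5410; +1.5410 ∉ [0.3, 0.7) → out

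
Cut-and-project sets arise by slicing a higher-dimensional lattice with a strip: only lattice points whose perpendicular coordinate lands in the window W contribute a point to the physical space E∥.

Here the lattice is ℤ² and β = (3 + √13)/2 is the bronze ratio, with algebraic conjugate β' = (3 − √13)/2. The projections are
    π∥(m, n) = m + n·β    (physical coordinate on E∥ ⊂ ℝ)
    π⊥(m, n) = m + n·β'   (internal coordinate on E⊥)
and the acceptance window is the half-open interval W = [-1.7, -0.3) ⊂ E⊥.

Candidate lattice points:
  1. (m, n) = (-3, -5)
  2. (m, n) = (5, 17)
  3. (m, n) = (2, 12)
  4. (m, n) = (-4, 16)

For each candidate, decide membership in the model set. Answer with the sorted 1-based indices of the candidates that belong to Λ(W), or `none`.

1, 3

β' = (3−√13)/2 ≈ -0.30278.
#1 (-3,-5): internal coord -3 + (-5)·β' = -1.48612; -1.48612 ∈ [-1.7, -0.3) → IN Λ
#2 (5,17): internal coord 5 + (17)·β' = -0.14719; -0.14719 ∉ [-1.7, -0.3) → out
#3 (2,12): internal coord 2 + (12)·β' = -1.63331; -1.63331 ∈ [-1.7, -0.3) → IN Λ
#4 (-4,16): internal coord -4 + (16)·β' = -8.84441; -8.84441 ∉ [-1.7, -0.3) → out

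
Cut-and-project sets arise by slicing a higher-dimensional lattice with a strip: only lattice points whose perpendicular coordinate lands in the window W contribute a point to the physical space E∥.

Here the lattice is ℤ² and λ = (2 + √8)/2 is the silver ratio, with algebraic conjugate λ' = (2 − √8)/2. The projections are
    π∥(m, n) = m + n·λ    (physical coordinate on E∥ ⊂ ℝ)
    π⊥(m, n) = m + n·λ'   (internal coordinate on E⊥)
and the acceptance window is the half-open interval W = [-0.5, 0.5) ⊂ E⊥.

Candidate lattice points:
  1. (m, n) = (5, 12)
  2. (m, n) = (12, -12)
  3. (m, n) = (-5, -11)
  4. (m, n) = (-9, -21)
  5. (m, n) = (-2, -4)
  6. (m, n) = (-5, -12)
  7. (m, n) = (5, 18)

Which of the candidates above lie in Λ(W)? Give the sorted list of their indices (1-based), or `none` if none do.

1, 3, 4, 5, 6

Numerically λ ≈ 2.4142 and λ' = −1/λ ≈ -0.4142.
#1 (5,12): internal coord 5 + (12)·λ' = +0.0294; +0.0294 ∈ [-0.5, 0.5) → IN Λ
#2 (12,-12): internal coord 12 + (-12)·λ' = +16.9706; +16.9706 ∉ [-0.5, 0.5) → out
#3 (-5,-11): internal coord -5 + (-11)·λ' = -0.4437; -0.4437 ∈ [-0.5, 0.5) → IN Λ
#4 (-9,-21): internal coord -9 + (-21)·λ' = -0.3015; -0.3015 ∈ [-0.5, 0.5) → IN Λ
#5 (-2,-4): internal coord -2 + (-4)·λ' = -0.3431; -0.3431 ∈ [-0.5, 0.5) → IN Λ
#6 (-5,-12): internal coord -5 + (-12)·λ' = -0.0294; -0.0294 ∈ [-0.5, 0.5) → IN Λ
#7 (5,18): internal coord 5 + (18)·λ' = -2.4558; -2.4558 ∉ [-0.5, 0.5) → out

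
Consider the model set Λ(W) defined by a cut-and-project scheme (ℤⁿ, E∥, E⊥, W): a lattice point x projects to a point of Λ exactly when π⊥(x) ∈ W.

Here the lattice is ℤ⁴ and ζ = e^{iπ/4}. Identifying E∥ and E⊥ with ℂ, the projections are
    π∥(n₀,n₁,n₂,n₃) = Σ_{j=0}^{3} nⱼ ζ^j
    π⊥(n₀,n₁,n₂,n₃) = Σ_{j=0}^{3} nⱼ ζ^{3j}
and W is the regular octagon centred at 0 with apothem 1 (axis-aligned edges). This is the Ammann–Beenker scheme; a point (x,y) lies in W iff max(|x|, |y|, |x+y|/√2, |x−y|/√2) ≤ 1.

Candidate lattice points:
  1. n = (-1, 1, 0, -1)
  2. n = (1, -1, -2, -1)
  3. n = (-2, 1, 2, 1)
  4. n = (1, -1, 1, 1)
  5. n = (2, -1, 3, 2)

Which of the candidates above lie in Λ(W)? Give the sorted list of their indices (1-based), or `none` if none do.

none

Internal map: ζ^{3j} for j=0..3 gives (1,0), (−√2/2,√2/2), (0,−1), (√2/2,√2/2).
candidate 1: n = (-1, 1, 0, -1) → π⊥ ≈ (-2.4142, +0.0000); max(|x|,|y|,|x±y|/√2) = 2.4142 > 1 ⇒ ∉ W
candidate 2: n = (1, -1, -2, -1) → π⊥ ≈ (+1.0000, +0.5858); max(|x|,|y|,|x±y|/√2) = 1.1213 > 1 ⇒ ∉ W
candidate 3: n = (-2, 1, 2, 1) → π⊥ ≈ (-2.0000, -0.5858); max(|x|,|y|,|x±y|/√2) = 2.0000 > 1 ⇒ ∉ W
candidate 4: n = (1, -1, 1, 1) → π⊥ ≈ (+2.4142, -1.0000); max(|x|,|y|,|x±y|/√2) = 2.4142 > 1 ⇒ ∉ W
candidate 5: n = (2, -1, 3, 2) → π⊥ ≈ (+4.1213, -2.2929); max(|x|,|y|,|x±y|/√2) = 4.5355 > 1 ⇒ ∉ W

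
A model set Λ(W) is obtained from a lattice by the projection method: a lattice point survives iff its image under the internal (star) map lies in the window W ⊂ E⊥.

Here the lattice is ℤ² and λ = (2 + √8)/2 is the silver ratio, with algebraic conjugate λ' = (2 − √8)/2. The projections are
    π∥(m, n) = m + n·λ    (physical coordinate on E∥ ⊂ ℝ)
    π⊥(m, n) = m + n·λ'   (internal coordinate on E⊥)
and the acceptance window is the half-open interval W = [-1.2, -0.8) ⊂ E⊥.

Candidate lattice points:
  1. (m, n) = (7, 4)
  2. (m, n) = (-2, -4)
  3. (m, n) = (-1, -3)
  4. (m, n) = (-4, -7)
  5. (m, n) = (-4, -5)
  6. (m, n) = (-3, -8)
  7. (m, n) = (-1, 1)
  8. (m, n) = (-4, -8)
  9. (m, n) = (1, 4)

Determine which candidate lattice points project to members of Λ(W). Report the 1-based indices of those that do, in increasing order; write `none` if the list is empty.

Numerically λ ≈ 2.41421 and λ' = −1/λ ≈ -0.41421.
[1] lift (7,4): star map gives 5.34315; window check -1.2 ≤ 5.34315 < -0.8 is false → out
[2] lift (-2,-4): star map gives -0.34315; window check -1.2 ≤ -0.34315 < -0.8 is false → out
[3] lift (-1,-3): star map gives 0.24264; window check -1.2 ≤ 0.24264 < -0.8 is false → out
[4] lift (-4,-7): star map gives -1.10051; window check -1.2 ≤ -1.10051 < -0.8 is true → IN Λ
[5] lift (-4,-5): star map gives -1.92893; window check -1.2 ≤ -1.92893 < -0.8 is false → out
[6] lift (-3,-8): star map gives 0.31371; window check -1.2 ≤ 0.31371 < -0.8 is false → out
[7] lift (-1,1): star map gives -1.41421; window check -1.2 ≤ -1.41421 < -0.8 is false → out
[8] lift (-4,-8): star map gives -0.68629; window check -1.2 ≤ -0.68629 < -0.8 is false → out
[9] lift (1,4): star map gives -0.65685; window check -1.2 ≤ -0.65685 < -0.8 is false → out

4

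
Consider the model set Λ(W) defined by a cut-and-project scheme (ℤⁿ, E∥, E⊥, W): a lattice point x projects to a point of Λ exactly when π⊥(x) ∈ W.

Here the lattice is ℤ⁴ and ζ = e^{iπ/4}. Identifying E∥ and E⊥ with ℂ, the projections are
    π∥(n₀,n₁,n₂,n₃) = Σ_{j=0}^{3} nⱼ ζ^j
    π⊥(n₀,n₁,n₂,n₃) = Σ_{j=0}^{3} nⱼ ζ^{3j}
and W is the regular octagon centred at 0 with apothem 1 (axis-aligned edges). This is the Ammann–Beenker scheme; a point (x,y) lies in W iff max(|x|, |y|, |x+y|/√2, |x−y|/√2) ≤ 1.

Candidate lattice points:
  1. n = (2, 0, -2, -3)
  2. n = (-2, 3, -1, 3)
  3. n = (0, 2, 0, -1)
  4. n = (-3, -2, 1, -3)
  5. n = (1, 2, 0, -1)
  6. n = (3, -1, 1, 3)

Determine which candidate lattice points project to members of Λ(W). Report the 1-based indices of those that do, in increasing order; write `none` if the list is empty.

Internal map: ζ^{3j} for j=0..3 gives (1,0), (−√2/2,√2/2), (0,−1), (√2/2,√2/2).
candidate 1: n = (2, 0, -2, -3) → π⊥ ≈ (-0.12132, -0.12132); max(|x|,|y|,|x±y|/√2) = 0.17157 ≤ 1 ⇒ ∈ W
candidate 2: n = (-2, 3, -1, 3) → π⊥ ≈ (-2.00000, +5.24264); max(|x|,|y|,|x±y|/√2) = 5.24264 > 1 ⇒ ∉ W
candidate 3: n = (0, 2, 0, -1) → π⊥ ≈ (-2.12132, +0.70711); max(|x|,|y|,|x±y|/√2) = 2.12132 > 1 ⇒ ∉ W
candidate 4: n = (-3, -2, 1, -3) → π⊥ ≈ (-3.70711, -4.53553); max(|x|,|y|,|x±y|/√2) = 5.82843 > 1 ⇒ ∉ W
candidate 5: n = (1, 2, 0, -1) → π⊥ ≈ (-1.12132, +0.70711); max(|x|,|y|,|x±y|/√2) = 1.29289 > 1 ⇒ ∉ W
candidate 6: n = (3, -1, 1, 3) → π⊥ ≈ (+5.82843, +0.41421); max(|x|,|y|,|x±y|/√2) = 5.82843 > 1 ⇒ ∉ W

1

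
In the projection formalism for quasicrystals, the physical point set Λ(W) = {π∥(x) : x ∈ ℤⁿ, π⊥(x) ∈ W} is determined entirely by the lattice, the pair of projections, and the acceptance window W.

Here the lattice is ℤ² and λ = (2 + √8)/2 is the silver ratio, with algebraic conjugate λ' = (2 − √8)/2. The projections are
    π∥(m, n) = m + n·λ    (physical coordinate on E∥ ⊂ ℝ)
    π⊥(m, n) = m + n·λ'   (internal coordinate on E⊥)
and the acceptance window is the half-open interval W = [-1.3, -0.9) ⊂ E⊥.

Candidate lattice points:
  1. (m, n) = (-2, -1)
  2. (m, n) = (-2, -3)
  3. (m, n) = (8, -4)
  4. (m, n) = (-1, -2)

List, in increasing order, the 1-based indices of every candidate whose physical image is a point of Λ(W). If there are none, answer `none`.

Compute λ' = (2−√8)/2 = -0.4142, so π⊥(m,n) = m -0.4142·n.
#1 (-2,-1): internal coord -2 + (-1)·λ' = -1.5858; -1.5858 ∉ [-1.3, -0.9) → out
#2 (-2,-3): internal coord -2 + (-3)·λ' = -0.7574; -0.7574 ∉ [-1.3, -0.9) → out
#3 (8,-4): internal coord 8 + (-4)·λ' = +9.6569; +9.6569 ∉ [-1.3, -0.9) → out
#4 (-1,-2): internal coord -1 + (-2)·λ' = -0.1716; -0.1716 ∉ [-1.3, -0.9) → out

none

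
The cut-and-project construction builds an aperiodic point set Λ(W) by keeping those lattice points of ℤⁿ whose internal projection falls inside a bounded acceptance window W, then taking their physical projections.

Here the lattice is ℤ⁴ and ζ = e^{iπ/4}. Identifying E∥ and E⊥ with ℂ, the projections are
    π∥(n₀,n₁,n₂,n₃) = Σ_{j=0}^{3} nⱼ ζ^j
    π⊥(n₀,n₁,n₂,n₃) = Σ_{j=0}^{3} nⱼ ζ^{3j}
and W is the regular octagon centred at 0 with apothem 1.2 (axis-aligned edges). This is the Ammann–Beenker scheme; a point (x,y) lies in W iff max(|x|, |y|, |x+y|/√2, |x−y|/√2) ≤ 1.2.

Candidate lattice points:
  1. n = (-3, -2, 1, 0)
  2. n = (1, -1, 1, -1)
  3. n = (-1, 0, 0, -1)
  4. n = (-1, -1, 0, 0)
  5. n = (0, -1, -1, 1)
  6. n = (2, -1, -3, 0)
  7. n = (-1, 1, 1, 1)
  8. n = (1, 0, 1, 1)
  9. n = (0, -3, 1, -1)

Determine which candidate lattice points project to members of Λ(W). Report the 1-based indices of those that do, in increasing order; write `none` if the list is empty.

4, 7

With ζ = e^{iπ/4} the internal vectors are ζ^0,ζ^3,ζ^6,ζ^9.
candidate 1: n = (-3, -2, 1, 0) → π⊥ ≈ (-1.58579, -2.41421); max(|x|,|y|,|x±y|/√2) = 2.82843 > 1.2 ⇒ ∉ W
candidate 2: n = (1, -1, 1, -1) → π⊥ ≈ (+1.00000, -2.41421); max(|x|,|y|,|x±y|/√2) = 2.41421 > 1.2 ⇒ ∉ W
candidate 3: n = (-1, 0, 0, -1) → π⊥ ≈ (-1.70711, -0.70711); max(|x|,|y|,|x±y|/√2) = 1.70711 > 1.2 ⇒ ∉ W
candidate 4: n = (-1, -1, 0, 0) → π⊥ ≈ (-0.29289, -0.70711); max(|x|,|y|,|x±y|/√2) = 0.70711 ≤ 1.2 ⇒ ∈ W
candidate 5: n = (0, -1, -1, 1) → π⊥ ≈ (+1.41421, +1.00000); max(|x|,|y|,|x±y|/√2) = 1.70711 > 1.2 ⇒ ∉ W
candidate 6: n = (2, -1, -3, 0) → π⊥ ≈ (+2.70711, +2.29289); max(|x|,|y|,|x±y|/√2) = 3.53553 > 1.2 ⇒ ∉ W
candidate 7: n = (-1, 1, 1, 1) → π⊥ ≈ (-1.00000, +0.41421); max(|x|,|y|,|x±y|/√2) = 1.00000 ≤ 1.2 ⇒ ∈ W
candidate 8: n = (1, 0, 1, 1) → π⊥ ≈ (+1.70711, -0.29289); max(|x|,|y|,|x±y|/√2) = 1.70711 > 1.2 ⇒ ∉ W
candidate 9: n = (0, -3, 1, -1) → π⊥ ≈ (+1.41421, -3.82843); max(|x|,|y|,|x±y|/√2) = 3.82843 > 1.2 ⇒ ∉ W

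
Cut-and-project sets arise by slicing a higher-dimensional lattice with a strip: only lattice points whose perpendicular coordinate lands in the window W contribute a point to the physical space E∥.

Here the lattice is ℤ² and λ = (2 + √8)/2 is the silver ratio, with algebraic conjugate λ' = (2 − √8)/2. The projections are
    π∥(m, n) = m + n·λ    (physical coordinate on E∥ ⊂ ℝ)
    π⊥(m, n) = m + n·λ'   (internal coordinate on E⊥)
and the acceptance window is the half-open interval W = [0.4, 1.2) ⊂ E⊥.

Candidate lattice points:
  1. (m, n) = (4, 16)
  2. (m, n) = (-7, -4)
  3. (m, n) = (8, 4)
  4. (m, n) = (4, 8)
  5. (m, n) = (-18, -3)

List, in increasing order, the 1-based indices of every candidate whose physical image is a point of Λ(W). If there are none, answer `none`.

4

Compute λ' = (2−√8)/2 = -0.414214, so π⊥(m,n) = m -0.414214·n.
[1] lift (4,16): star map gives -2.627417; window check 0.4 ≤ -2.627417 < 1.2 is false → out
[2] lift (-7,-4): star map gives -5.343146; window check 0.4 ≤ -5.343146 < 1.2 is false → out
[3] lift (8,4): star map gives 6.343146; window check 0.4 ≤ 6.343146 < 1.2 is false → out
[4] lift (4,8): star map gives 0.686292; window check 0.4 ≤ 0.686292 < 1.2 is true → IN Λ
[5] lift (-18,-3): star map gives -16.757359; window check 0.4 ≤ -16.757359 < 1.2 is false → out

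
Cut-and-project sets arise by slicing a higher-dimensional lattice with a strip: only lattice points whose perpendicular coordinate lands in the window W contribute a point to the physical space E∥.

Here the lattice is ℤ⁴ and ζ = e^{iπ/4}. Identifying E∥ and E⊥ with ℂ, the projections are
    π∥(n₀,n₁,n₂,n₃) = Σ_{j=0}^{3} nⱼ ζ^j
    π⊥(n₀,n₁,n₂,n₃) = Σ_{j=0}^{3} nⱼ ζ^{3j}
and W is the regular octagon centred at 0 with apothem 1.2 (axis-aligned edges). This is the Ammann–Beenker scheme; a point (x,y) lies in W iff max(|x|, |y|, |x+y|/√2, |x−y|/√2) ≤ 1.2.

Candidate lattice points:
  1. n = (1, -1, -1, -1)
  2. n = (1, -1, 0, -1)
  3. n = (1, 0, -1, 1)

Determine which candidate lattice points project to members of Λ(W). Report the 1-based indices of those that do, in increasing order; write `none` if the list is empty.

1

π⊥(n) = n₀ + n₁ζ³ + n₂ζ⁶ + n₃ζ⁹ where ζ = e^{iπ/4}.
#1 (1, -1, -1, -1): internal (1.00000, -0.41421); octagon support 1.00000 vs apothem 1.2 → ∈ W
#2 (1, -1, 0, -1): internal (1.00000, -1.41421); octagon support 1.70711 vs apothem 1.2 → ∉ W
#3 (1, 0, -1, 1): internal (1.70711, 1.70711); octagon support 2.41421 vs apothem 1.2 → ∉ W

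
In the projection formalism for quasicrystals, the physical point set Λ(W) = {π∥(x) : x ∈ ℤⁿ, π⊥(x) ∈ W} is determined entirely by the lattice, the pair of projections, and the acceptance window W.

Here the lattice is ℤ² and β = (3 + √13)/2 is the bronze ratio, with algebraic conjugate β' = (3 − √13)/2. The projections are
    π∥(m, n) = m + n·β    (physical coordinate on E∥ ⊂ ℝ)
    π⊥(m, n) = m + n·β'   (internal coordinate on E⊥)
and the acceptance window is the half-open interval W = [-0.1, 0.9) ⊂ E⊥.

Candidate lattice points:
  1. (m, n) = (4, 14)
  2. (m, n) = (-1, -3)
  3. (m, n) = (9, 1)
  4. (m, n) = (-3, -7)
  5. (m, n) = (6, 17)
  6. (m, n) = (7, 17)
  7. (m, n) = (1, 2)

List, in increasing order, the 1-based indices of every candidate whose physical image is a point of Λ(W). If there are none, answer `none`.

2, 5, 7

Compute β' = (3−√13)/2 = -0.302776, so π⊥(m,n) = m -0.302776·n.
candidate 1: (m,n)=(4,14) → π∥ = 4+14·β ≈ 50.238859, π⊥ = 4+14·β' ≈ -0.238859 ∉ [-0.1, 0.9) ⇒ out
candidate 2: (m,n)=(-1,-3) → π∥ = -1-3·β ≈ -10.908327, π⊥ = -1-3·β' ≈ -0.091673 ∈ [-0.1, 0.9) ⇒ IN Λ
candidate 3: (m,n)=(9,1) → π∥ = 9+1·β ≈ 12.302776, π⊥ = 9+1·β' ≈ 8.697224 ∉ [-0.1, 0.9) ⇒ out
candidate 4: (m,n)=(-3,-7) → π∥ = -3-7·β ≈ -26.119429, π⊥ = -3-7·β' ≈ -0.880571 ∉ [-0.1, 0.9) ⇒ out
candidate 5: (m,n)=(6,17) → π∥ = 6+17·β ≈ 62.147186, π⊥ = 6+17·β' ≈ 0.852814 ∈ [-0.1, 0.9) ⇒ IN Λ
candidate 6: (m,n)=(7,17) → π∥ = 7+17·β ≈ 63.147186, π⊥ = 7+17·β' ≈ 1.852814 ∉ [-0.1, 0.9) ⇒ out
candidate 7: (m,n)=(1,2) → π∥ = 1+2·β ≈ 7.605551, π⊥ = 1+2·β' ≈ 0.394449 ∈ [-0.1, 0.9) ⇒ IN Λ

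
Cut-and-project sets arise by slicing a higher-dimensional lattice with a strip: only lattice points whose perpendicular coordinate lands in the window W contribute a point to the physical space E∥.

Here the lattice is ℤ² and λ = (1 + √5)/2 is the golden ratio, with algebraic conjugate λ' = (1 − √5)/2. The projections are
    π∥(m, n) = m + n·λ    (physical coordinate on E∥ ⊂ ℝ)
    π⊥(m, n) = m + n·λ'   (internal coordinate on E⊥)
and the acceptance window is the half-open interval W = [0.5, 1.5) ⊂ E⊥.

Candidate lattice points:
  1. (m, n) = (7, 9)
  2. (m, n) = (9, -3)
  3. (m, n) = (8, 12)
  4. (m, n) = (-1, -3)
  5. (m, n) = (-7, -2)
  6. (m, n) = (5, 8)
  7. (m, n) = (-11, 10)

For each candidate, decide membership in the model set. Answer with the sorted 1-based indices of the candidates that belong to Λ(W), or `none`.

λ' = (1−√5)/2 ≈ -0.61803.
#1 (7,9): internal coord 7 + (9)·λ' = +1.43769; +1.43769 ∈ [0.5, 1.5) → IN Λ
#2 (9,-3): internal coord 9 + (-3)·λ' = +10.85410; +10.85410 ∉ [0.5, 1.5) → out
#3 (8,12): internal coord 8 + (12)·λ' = +0.58359; +0.58359 ∈ [0.5, 1.5) → IN Λ
#4 (-1,-3): internal coord -1 + (-3)·λ' = +0.85410; +0.85410 ∈ [0.5, 1.5) → IN Λ
#5 (-7,-2): internal coord -7 + (-2)·λ' = -5.76393; -5.76393 ∉ [0.5, 1.5) → out
#6 (5,8): internal coord 5 + (8)·λ' = +0.05573; +0.05573 ∉ [0.5, 1.5) → out
#7 (-11,10): internal coord -11 + (10)·λ' = -17.18034; -17.18034 ∉ [0.5, 1.5) → out

1, 3, 4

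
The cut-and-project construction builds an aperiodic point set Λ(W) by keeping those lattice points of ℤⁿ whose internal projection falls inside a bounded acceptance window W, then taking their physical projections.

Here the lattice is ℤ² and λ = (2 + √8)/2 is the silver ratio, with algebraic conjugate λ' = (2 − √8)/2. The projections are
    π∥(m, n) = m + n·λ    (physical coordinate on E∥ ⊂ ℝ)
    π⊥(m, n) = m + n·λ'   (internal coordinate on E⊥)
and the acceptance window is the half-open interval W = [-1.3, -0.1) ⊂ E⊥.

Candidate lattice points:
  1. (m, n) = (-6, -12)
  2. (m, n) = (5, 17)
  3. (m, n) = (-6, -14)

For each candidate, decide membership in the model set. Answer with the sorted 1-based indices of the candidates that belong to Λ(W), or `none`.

Numerically λ ≈ 2.41421 and λ' = −1/λ ≈ -0.41421.
#1 (-6,-12): internal coord -6 + (-12)·λ' = -1.02944; -1.02944 ∈ [-1.3, -0.1) → IN Λ
#2 (5,17): internal coord 5 + (17)·λ' = -2.04163; -2.04163 ∉ [-1.3, -0.1) → out
#3 (-6,-14): internal coord -6 + (-14)·λ' = -0.20101; -0.20101 ∈ [-1.3, -0.1) → IN Λ

1, 3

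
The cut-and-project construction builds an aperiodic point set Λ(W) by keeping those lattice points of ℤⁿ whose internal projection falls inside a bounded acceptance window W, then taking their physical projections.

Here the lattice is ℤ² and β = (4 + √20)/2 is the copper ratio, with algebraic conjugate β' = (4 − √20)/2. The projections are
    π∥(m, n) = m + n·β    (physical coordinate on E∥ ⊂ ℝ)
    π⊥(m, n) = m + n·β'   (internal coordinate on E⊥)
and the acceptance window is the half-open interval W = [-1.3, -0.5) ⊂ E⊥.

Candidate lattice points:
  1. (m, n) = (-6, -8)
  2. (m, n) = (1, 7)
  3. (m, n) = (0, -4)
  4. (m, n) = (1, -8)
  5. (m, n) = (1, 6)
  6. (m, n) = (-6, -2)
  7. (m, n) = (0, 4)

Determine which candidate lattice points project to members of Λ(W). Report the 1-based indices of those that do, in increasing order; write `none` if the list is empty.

2, 7

Numerically β ≈ 4.236068 and β' = −1/β ≈ -0.236068.
[1] lift (-6,-8): star map gives -4.111456; window check -1.3 ≤ -4.111456 < -0.5 is false → out
[2] lift (1,7): star map gives -0.652476; window check -1.3 ≤ -0.652476 < -0.5 is true → IN Λ
[3] lift (0,-4): star map gives 0.944272; window check -1.3 ≤ 0.944272 < -0.5 is false → out
[4] lift (1,-8): star map gives 2.888544; window check -1.3 ≤ 2.888544 < -0.5 is false → out
[5] lift (1,6): star map gives -0.416408; window check -1.3 ≤ -0.416408 < -0.5 is false → out
[6] lift (-6,-2): star map gives -5.527864; window check -1.3 ≤ -5.527864 < -0.5 is false → out
[7] lift (0,4): star map gives -0.944272; window check -1.3 ≤ -0.944272 < -0.5 is true → IN Λ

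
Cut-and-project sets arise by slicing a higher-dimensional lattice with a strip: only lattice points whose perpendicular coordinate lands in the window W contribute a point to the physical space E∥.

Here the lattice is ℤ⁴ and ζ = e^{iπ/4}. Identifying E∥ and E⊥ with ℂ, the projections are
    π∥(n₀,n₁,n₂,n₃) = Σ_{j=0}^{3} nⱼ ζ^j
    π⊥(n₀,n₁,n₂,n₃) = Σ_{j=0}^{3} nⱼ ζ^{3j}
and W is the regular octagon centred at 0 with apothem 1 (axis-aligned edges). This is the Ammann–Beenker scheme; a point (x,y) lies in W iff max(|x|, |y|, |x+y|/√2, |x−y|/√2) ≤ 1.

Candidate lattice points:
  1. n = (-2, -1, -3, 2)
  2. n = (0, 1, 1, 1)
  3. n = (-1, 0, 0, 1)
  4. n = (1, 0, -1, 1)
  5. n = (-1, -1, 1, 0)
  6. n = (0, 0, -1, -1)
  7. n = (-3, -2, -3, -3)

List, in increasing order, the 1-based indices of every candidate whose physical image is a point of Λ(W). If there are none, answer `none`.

2, 3, 6

With ζ = e^{iπ/4} the internal vectors are ζ^0,ζ^3,ζ^6,ζ^9.
#1 (-2, -1, -3, 2): internal (0.1213, 3.7071); octagon support 3.7071 vs apothem 1 → ∉ W
#2 (0, 1, 1, 1): internal (0.0000, 0.4142); octagon support 0.4142 vs apothem 1 → ∈ W
#3 (-1, 0, 0, 1): internal (-0.2929, 0.7071); octagon support 0.7071 vs apothem 1 → ∈ W
#4 (1, 0, -1, 1): internal (1.7071, 1.7071); octagon support 2.4142 vs apothem 1 → ∉ W
#5 (-1, -1, 1, 0): internal (-0.2929, -1.7071); octagon support 1.7071 vs apothem 1 → ∉ W
#6 (0, 0, -1, -1): internal (-0.7071, 0.2929); octagon support 0.7071 vs apothem 1 → ∈ W
#7 (-3, -2, -3, -3): internal (-3.7071, -0.5355); octagon support 3.7071 vs apothem 1 → ∉ W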